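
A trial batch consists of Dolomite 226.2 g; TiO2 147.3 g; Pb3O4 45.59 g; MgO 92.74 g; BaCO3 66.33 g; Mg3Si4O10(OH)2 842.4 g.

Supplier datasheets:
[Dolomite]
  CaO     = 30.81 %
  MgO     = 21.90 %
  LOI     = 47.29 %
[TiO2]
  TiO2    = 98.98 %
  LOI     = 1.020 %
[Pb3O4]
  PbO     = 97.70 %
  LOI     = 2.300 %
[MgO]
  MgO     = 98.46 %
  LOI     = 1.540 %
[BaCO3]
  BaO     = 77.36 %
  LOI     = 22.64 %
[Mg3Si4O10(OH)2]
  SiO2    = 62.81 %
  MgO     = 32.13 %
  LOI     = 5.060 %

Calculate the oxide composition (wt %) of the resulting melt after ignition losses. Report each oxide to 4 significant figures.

Glass mass = 1252 g (batch 1421 − LOI 168.6).
Composition: BaO 4.099%, CaO 5.567%, SiO2 42.26%, MgO 32.87%, TiO2 11.65%, PbO 3.558%

The intermediate values appear, rounded to four significant digits, alongside each step; every computation runs at full precision in all steps; every reported number takes exactly one rounding; all derived quantities, which include net glass mass, six oxide percentages, ignition loss, yield, the totals, are rebuilt in full precision, exactly as printed in the problem or answer text, starting from the weights for 1252 g of glass.
Oxide-by-oxide delivered mass:
  BaO: 66.33·0.7736 = 51.31 g
  CaO: 226.2·0.3081 = 69.69 g
  SiO2: 842.4·0.6281 = 529.1 g
  MgO: 226.2·0.2190 + 92.74·0.9846 + 842.4·0.3213 = 411.5 g
  TiO2: 147.3·0.9898 = 145.8 g
  PbO: 45.59·0.9770 = 44.54 g
LOI: 226.2·0.4729 + 147.3·0.01020 + 45.59·0.02300 + 92.74·0.01540 + 66.33·0.2264 + 842.4·0.05060 = 168.6 g
batch − LOI leaves glass = 1421 − 168.6 = 1252 g (equal to the oxide-mass sum)
percent share: oxide ÷ glass, ×100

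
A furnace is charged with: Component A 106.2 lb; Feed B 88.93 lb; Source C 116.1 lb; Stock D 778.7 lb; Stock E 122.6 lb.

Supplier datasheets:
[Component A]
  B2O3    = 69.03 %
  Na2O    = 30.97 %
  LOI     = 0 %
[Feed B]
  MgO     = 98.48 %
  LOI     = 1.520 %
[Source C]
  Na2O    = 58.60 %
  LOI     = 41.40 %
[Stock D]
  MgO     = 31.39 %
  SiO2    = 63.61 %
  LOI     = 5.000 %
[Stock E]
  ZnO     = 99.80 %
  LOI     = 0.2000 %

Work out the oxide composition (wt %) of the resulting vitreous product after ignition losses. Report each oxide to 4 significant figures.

Glass mass = 1124 lb (batch 1213 − LOI 88.60).
Composition: MgO 29.54%, B2O3 6.523%, ZnO 10.89%, SiO2 44.07%, Na2O 8.980%

All arithmetic runs at exact precision at each step; in-progress results are shown with 4-significant-figure rounding across the worked steps. A single rounding finalizes each reported figure. Derived quantities are computed at full precision (LOI, five oxide percentages, totals, yield, glass mass) starting from the weights on 1124 lb of glass, as set out in question or answer.
Mass of each oxide from the mix:
  MgO: 88.93·0.9848 + 778.7·0.3139 = 332.0 lb
  B2O3: 106.2·0.6903 = 73.31 lb
  ZnO: 122.6·0.9980 = 122.4 lb
  SiO2: 778.7·0.6361 = 495.3 lb
  Na2O: 106.2·0.3097 + 116.1·0.5860 = 100.9 lb
LOI: 88.93·0.01520 + 116.1·0.4140 + 778.7·0.05000 + 122.6·0.002000 = 88.60 lb
batch − LOI leaves glass = 1213 − 88.60 = 1124 lb (equal to the oxide-mass sum)
wt % = oxide mass / glass mass × 100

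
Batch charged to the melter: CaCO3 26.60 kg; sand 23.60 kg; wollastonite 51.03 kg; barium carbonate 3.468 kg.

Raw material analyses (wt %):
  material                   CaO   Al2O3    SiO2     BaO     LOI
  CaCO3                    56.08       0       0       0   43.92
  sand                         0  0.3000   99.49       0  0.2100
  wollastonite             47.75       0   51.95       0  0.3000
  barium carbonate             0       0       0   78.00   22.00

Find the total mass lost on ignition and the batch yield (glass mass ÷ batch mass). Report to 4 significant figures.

Working values appear rounded to four significant digits; every computation keeps full float precision at every stage; a single rounding yields every reported figure. All derived quantities are rebuilt at full precision (the four compositions, totals, ignition loss, glass mass, yield) from the batch weights for 92.05 kg of glass, as they appear in the question or the answer.
Each material's LOI contribution:
  CaCO3: 26.60 × 0.4392 = 11.68 kg
  sand: 23.60 × 0.002100 = 0.04956 kg
  wollastonite: 51.03 × 0.003000 = 0.1531 kg
  barium carbonate: 3.468 × 0.2200 = 0.7630 kg
Total LOI = 12.65 kg
Glass = batch − LOI = 104.7 − 12.65 = 92.05 kg

LOI loss = 12.65 kg; glass = 92.05 kg; yield = 87.92%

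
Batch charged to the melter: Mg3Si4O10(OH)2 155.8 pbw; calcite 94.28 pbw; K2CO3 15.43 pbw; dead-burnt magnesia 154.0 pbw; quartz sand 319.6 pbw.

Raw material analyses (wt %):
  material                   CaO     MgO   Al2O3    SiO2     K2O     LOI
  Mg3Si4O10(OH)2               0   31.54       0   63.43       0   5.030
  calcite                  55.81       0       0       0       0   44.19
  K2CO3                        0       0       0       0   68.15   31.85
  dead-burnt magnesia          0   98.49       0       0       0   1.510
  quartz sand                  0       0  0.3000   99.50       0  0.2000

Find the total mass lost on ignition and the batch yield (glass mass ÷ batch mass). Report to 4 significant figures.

Working values are displayed (rounded to four significant digits) between the steps — all arithmetic carries full precision in every operation — each reported result is rounded once only — all derived quantities are recomputed starting from the weights at 681.7 pbw of glass at full float precision (glass mass, LOI, the totals, the five compositions, the yield) precisely as stated by the problem or answer text.
LOI of each material in turn:
  Mg3Si4O10(OH)2: 155.8 × 0.05030 = 7.837 pbw
  calcite: 94.28 × 0.4419 = 41.66 pbw
  K2CO3: 15.43 × 0.3185 = 4.914 pbw
  dead-burnt magnesia: 154.0 × 0.01510 = 2.325 pbw
  quartz sand: 319.6 × 0.002000 = 0.6392 pbw
Total LOI = 57.38 pbw
Glass = batch − LOI = 739.1 − 57.38 = 681.7 pbw

LOI loss = 57.38 pbw; glass = 681.7 pbw; yield = 92.24%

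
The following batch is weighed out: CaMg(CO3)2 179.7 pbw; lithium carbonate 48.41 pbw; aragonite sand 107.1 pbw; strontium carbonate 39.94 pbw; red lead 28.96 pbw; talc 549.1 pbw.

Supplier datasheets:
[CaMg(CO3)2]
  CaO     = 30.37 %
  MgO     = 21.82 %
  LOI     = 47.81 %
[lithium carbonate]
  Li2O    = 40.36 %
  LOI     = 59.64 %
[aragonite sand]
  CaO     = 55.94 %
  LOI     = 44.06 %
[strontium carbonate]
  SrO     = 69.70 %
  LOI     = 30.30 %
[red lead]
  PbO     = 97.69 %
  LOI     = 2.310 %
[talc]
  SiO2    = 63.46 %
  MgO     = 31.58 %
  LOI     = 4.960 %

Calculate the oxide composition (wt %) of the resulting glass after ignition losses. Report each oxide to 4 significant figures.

All internal work holds exact precision from first step to last. In-progress results appear, rounded to four significant figures, as written. Each reported figure is rounded exactly once; all derived quantities are re-derived starting from the weights on 751.2 pbw of glass at full float precision (ignition loss, net glass mass, yield, totals, the six compositions) as quoted within the problem or the answer.
Delivered oxide masses:
  SiO2: 549.1·0.6346 = 348.5 pbw
  PbO: 28.96·0.9769 = 28.29 pbw
  CaO: 179.7·0.3037 + 107.1·0.5594 = 114.5 pbw
  Li2O: 48.41·0.4036 = 19.54 pbw
  SrO: 39.94·0.6970 = 27.84 pbw
  MgO: 179.7·0.2182 + 549.1·0.3158 = 212.6 pbw
LOI: 179.7·0.4781 + 48.41·0.5964 + 107.1·0.4406 + 39.94·0.3030 + 28.96·0.02310 + 549.1·0.04960 = 202.0 pbw
Net of LOI, the glass mass = 953.2 − 202.0 = 751.2 pbw (= the summed oxide contributions)
percent by weight: oxide/glass ×100

Glass mass = 751.2 pbw (batch 953.2 − LOI 202.0).
Composition: SiO2 46.39%, PbO 3.766%, CaO 15.24%, Li2O 2.601%, SrO 3.706%, MgO 28.30%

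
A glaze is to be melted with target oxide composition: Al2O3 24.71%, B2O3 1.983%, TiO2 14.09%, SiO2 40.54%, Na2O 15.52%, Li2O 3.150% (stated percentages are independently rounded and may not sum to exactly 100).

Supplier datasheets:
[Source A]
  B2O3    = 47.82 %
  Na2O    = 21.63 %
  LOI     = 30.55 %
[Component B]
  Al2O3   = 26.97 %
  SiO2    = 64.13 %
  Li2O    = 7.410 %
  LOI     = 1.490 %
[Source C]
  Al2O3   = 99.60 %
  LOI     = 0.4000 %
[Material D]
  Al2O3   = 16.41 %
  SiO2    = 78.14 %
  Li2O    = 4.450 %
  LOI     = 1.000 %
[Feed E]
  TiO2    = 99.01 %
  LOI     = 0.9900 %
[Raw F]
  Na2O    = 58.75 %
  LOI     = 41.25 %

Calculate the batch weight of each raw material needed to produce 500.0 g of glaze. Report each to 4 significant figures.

Each numeric step keeps full float precision throughout — the intermediate values appear, rounded to 4 significant digits, alongside each step. Each reported result receives exactly one rounding — all derived quantities, including six oxide percentages, ignition loss, net glass mass, the yield, the totals, are rebuilt from the weighed amounts for 500.0 g of glass at full float precision, as they appear in problem or answer.
The oxide mass targets at 500.0 g glaze:
  Al2O3: 24.71% × 500.0 = 123.6 g
  B2O3: 1.983% × 500.0 = 9.915 g
  TiO2: 14.09% × 500.0 = 70.45 g
  SiO2: 40.54% × 500.0 = 202.7 g
  Na2O: 15.52% × 500.0 = 77.60 g
  Li2O: 3.150% × 500.0 = 15.75 g
Checking each oxide sum applying the batch weights above, for the quoted basis mass (oxide sums agree with the targets modulo rounding of the values):
  Al2O3: 111.9·0.2697 + 66.13·0.9960 + 167.5·0.1641 = 123.5 g (target 123.6 g)
  B2O3: 20.73·0.4782 = 9.913 g (target 9.915 g)
  TiO2: 71.15·0.9901 = 70.45 g (target 70.45 g)
  SiO2: 111.9·0.6413 + 167.5·0.7814 = 202.6 g (target 202.7 g)
  Na2O: 20.73·0.2163 + 124.5·0.5875 = 77.63 g (target 77.60 g)
  Li2O: 111.9·0.07410 + 167.5·0.04450 = 15.75 g (target 15.75 g)
Mass balance on the glass: batch Σ − ignition loss = 499.9 g (summing oxide targets gives 500.0 g; the stated basis being 500.0 g — deltas are rounding alone).
Batch total: Σ batch = 561.9 g; the LOI term Σ batch·LOI equals 62.00 g; yield, glass over the total, = 88.97%.

Batch per 500.0 g glaze:
  Source A: 20.73 g
  Component B: 111.9 g
  Source C: 66.13 g
  Material D: 167.5 g
  Feed E: 71.15 g
  Raw F: 124.5 g
Total batch = 561.9 g; LOI loss = 62.00 g; yield = 88.97%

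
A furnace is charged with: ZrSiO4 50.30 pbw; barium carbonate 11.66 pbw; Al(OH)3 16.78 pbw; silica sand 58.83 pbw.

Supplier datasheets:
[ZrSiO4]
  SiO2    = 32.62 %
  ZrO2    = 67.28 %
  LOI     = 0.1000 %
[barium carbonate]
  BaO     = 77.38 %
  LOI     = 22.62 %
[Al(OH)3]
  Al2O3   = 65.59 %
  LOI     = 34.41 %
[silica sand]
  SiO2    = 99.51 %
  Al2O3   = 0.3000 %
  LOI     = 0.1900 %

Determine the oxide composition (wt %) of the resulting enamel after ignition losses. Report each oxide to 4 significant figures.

The whole derivation keeps full float precision at every stage — in-progress results are shown, rounded to 4 significant figures, in the working; every reported number is rounded just once — all derived quantities (net glass mass, the four compositions, the yield, LOI, the totals) are computed at exact precision starting from the weights at 129.0 pbw of glass as set out in question or answer.
Delivered oxide masses:
  BaO: 11.66·0.7738 = 9.023 pbw
  SiO2: 50.30·0.3262 + 58.83·0.9951 = 74.95 pbw
  Al2O3: 16.78·0.6559 + 58.83·0.003000 = 11.18 pbw
  ZrO2: 50.30·0.6728 = 33.84 pbw
LOI: 50.30·0.001000 + 11.66·0.2262 + 16.78·0.3441 + 58.83·0.001900 = 8.574 pbw
Net of LOI, the glass mass = 137.6 − 8.574 = 129.0 pbw (= the summed oxide contributions)
percent by weight: oxide/glass ×100

Glass mass = 129.0 pbw (batch 137.6 − LOI 8.574).
Composition: BaO 6.994%, SiO2 58.10%, Al2O3 8.669%, ZrO2 26.23%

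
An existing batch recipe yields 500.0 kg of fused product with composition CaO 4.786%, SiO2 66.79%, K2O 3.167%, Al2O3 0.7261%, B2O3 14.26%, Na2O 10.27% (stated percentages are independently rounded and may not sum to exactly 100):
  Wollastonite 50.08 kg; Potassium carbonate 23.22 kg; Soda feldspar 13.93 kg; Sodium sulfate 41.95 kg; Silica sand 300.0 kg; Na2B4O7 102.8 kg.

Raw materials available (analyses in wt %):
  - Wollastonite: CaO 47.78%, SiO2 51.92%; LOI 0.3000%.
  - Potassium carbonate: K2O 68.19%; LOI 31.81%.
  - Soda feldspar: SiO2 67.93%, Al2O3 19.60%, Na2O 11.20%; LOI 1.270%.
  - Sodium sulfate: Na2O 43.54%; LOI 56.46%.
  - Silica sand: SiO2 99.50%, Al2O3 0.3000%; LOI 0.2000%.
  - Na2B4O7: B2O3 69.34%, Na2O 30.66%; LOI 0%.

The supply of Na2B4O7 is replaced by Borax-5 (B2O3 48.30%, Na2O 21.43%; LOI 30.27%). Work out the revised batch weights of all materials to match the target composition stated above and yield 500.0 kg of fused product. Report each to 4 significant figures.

Revised batch per 500.0 kg fused product:
  Wollastonite: 50.08 kg
  Potassium carbonate: 23.22 kg
  Soda feldspar: 13.93 kg
  Sodium sulfate: 41.70 kg
  Silica sand: 300.0 kg
  Borax-5: 147.6 kg
Total batch = 576.5 kg; LOI loss = 76.54 kg

All internal work keeps full precision at all times — mid-chain values are shown with 4-significant-digit rounding when written out — exactly one rounding lands on each reported number; derived quantities are computed using the weight values at 500.0 kg of glass in full float precision (LOI, net glass mass, yield, six oxide percentages, totals), as they appear in problem or answer.
Target masses of each oxide per 500.0 kg fused product:
  CaO: 4.786% × 500.0 = 23.93 kg
  SiO2: 66.79% × 500.0 = 334.0 kg
  K2O: 3.167% × 500.0 = 15.84 kg
  Al2O3: 0.7261% × 500.0 = 3.630 kg
  B2O3: 14.26% × 500.0 = 71.30 kg
  Na2O: 10.27% × 500.0 = 51.35 kg
A balance pass over the oxides, using the reported weights, against the basis in use (sum by sum, the targets are met exact up to rounding of places):
  CaO: 50.08·0.4778 = 23.93 kg (target 23.93 kg)
  SiO2: 50.08·0.5192 + 13.93·0.6793 + 300.0·0.9950 = 334.0 kg (target 334.0 kg)
  K2O: 23.22·0.6819 = 15.83 kg (target 15.84 kg)
  Al2O3: 13.93·0.1960 + 300.0·0.003000 = 3.630 kg (target 3.630 kg)
  B2O3: 147.6·0.4830 = 71.29 kg (target 71.30 kg)
  Na2O: 13.93·0.1120 + 41.70·0.4354 + 147.6·0.2143 = 51.35 kg (target 51.35 kg)
Consistency of the glass mass: total batch − LOI = 500.0 kg (targets for the oxides total 500.0 kg; against the stated basis, 500.0 kg — a pure rounding effect).
Total batch = Σ batch = 576.5 kg; LOI removed, Σ of batch·LOI: 76.54 kg; glass ÷ batch gives a yield of 86.72%.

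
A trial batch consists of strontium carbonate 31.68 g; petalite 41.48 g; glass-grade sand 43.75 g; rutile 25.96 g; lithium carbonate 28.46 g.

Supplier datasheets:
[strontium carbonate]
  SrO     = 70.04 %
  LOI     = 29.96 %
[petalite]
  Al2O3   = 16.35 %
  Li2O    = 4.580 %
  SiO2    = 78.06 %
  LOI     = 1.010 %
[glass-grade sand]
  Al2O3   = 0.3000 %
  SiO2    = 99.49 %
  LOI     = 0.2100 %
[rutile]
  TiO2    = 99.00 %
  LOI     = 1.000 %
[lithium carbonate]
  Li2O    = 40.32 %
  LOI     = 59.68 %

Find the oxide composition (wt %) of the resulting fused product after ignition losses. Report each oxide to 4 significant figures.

Glass mass = 144.1 g (batch 171.3 − LOI 27.25).
Composition: Al2O3 4.798%, Li2O 9.283%, SiO2 52.68%, TiO2 17.84%, SrO 15.40%

In-progress results are displayed, rounded to 4 significant figures, in the printout. Full precision is maintained from first step to last; each reported value includes exactly one rounding; the derived quantities, including the yield, net glass mass, five oxide percentages, LOI, totals, are carried from the batch weights at 144.1 g of glass at exact precision, as set out in the problem or the answer.
Delivered oxide masses:
  Al2O3: 41.48·0.1635 + 43.75·0.003000 = 6.913 g
  Li2O: 41.48·0.04580 + 28.46·0.4032 = 13.37 g
  SiO2: 41.48·0.7806 + 43.75·0.9949 = 75.91 g
  TiO2: 25.96·0.9900 = 25.70 g
  SrO: 31.68·0.7004 = 22.19 g
LOI: 31.68·0.2996 + 41.48·0.01010 + 43.75·0.002100 + 25.96·0.01000 + 28.46·0.5968 = 27.25 g
batch − LOI leaves glass = 171.3 − 27.25 = 144.1 g (consistent with Σ oxide mass)
percent share: oxide ÷ glass, ×100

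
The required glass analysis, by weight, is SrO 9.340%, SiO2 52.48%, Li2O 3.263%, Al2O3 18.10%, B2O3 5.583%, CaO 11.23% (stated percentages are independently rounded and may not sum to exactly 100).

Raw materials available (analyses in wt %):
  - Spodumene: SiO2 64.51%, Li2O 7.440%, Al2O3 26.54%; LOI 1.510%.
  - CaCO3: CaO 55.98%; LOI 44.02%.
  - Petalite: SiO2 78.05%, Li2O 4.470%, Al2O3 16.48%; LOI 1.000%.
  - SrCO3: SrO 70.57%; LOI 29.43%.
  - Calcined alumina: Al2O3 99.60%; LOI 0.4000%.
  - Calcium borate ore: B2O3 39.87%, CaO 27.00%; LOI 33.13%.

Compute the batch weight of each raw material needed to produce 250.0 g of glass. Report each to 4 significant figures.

Batch per 250.0 g glass:
  Spodumene: 17.18 g
  CaCO3: 33.27 g
  Petalite: 153.9 g
  SrCO3: 33.09 g
  Calcined alumina: 15.39 g
  Calcium borate ore: 35.01 g
Total batch = 287.8 g; LOI loss = 37.84 g; yield = 86.85%

Intermediates are printed, with 4-significant-digit rounding, across the worked steps. Each numeric step runs at exact precision in all steps — exactly one rounding lands on each reported value. All derived quantities, including LOI, the totals, the six compositions, yield, glass mass, are re-derived starting from the weights on 250.0 g of glass at exact precision, as set out in the question or the answer.
Oxide-by-oxide targets in 250.0 g glass:
  SrO: 9.340% × 250.0 = 23.35 g
  SiO2: 52.48% × 250.0 = 131.2 g
  Li2O: 3.263% × 250.0 = 8.158 g
  Al2O3: 18.10% × 250.0 = 45.25 g
  B2O3: 5.583% × 250.0 = 13.96 g
  CaO: 11.23% × 250.0 = 28.08 g
Oxide-by-oxide audit given the weights on record, per the basis as stated (sums match the target masses within answer rounding):
  SrO: 33.09·0.7057 = 23.35 g (target 23.35 g)
  SiO2: 17.18·0.6451 + 153.9·0.7805 = 131.2 g (target 131.2 g)
  Li2O: 17.18·0.07440 + 153.9·0.04470 = 8.158 g (target 8.158 g)
  Al2O3: 17.18·0.2654 + 153.9·0.1648 + 15.39·0.9960 = 45.25 g (target 45.25 g)
  B2O3: 35.01·0.3987 = 13.96 g (target 13.96 g)
  CaO: 33.27·0.5598 + 35.01·0.2700 = 28.08 g (target 28.08 g)
Glass-mass closure: total batch − LOI = 250.0 g (per-oxide target masses sum to 250.0 g; basis as stated: 250.0 g — a pure rounding effect).
Whole-batch sum: Σ batch = 287.8 g; loss to ignition Σ batch·LOI = 37.84 g; yield: glass divided by total = 86.85%.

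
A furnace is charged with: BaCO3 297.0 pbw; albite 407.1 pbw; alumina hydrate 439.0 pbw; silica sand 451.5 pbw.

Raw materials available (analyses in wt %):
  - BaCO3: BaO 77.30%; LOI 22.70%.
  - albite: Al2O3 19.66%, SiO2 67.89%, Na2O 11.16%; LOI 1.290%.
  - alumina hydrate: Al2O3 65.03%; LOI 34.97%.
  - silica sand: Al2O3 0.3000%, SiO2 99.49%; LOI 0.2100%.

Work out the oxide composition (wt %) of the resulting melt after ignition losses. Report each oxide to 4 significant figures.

Working values are shown with 4-significant-figure rounding in the working; the whole derivation carries full precision at every stage — a single rounding finalizes every reported figure; the derived quantities, including four oxide percentages, LOI, net glass mass, totals, yield, are re-derived from the weighed amounts on 1367 pbw of glass at full float precision, exactly as printed in problem or answer.
Oxide masses out of the charge:
  Al2O3: 407.1·0.1966 + 439.0·0.6503 + 451.5·0.003000 = 366.9 pbw
  SiO2: 407.1·0.6789 + 451.5·0.9949 = 725.6 pbw
  BaO: 297.0·0.7730 = 229.6 pbw
  Na2O: 407.1·0.1116 = 45.43 pbw
LOI: 297.0·0.2270 + 407.1·0.01290 + 439.0·0.3497 + 451.5·0.002100 = 227.1 pbw
Resulting glass, batch − LOI: 1595 − 227.1 = 1367 pbw (consistent with Σ oxide mass)
wt % = 100 × oxide mass / glass mass

Glass mass = 1367 pbw (batch 1595 − LOI 227.1).
Composition: Al2O3 26.83%, SiO2 53.06%, BaO 16.79%, Na2O 3.322%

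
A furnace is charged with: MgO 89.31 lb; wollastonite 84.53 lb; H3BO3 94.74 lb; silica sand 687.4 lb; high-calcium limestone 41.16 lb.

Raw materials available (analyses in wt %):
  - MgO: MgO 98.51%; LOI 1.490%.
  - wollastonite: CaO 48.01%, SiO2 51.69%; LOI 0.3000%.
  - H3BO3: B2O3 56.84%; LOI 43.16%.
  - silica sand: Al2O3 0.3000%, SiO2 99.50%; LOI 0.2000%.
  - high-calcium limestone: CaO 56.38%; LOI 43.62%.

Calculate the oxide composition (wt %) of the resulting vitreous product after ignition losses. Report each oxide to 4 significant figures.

Glass mass = 935.3 lb (batch 997.1 − LOI 61.80).
Composition: B2O3 5.757%, Al2O3 0.2205%, CaO 6.820%, SiO2 77.80%, MgO 9.406%

Working values are printed with 4-significant-digit rounding at each printed step — the working math runs at full precision at every stage — each reported value carries a single rounding; all derived quantities, which include five oxide percentages, ignition loss, net glass mass, totals, the yield, are rebuilt at full float precision, as set out in problem or answer, from the weighed amounts for 935.3 lb of glass.
Delivered oxide masses:
  B2O3: 94.74·0.5684 = 53.85 lb
  Al2O3: 687.4·0.003000 = 2.062 lb
  CaO: 84.53·0.4801 + 41.16·0.5638 = 63.79 lb
  SiO2: 84.53·0.5169 + 687.4·0.9950 = 727.7 lb
  MgO: 89.31·0.9851 = 87.98 lb
LOI: 89.31·0.01490 + 84.53·0.003000 + 94.74·0.4316 + 687.4·0.002000 + 41.16·0.4362 = 61.80 lb
batch − LOI leaves glass = 997.1 − 61.80 = 935.3 lb (the oxide masses sum to this)
oxide / glass × 100 gives the wt %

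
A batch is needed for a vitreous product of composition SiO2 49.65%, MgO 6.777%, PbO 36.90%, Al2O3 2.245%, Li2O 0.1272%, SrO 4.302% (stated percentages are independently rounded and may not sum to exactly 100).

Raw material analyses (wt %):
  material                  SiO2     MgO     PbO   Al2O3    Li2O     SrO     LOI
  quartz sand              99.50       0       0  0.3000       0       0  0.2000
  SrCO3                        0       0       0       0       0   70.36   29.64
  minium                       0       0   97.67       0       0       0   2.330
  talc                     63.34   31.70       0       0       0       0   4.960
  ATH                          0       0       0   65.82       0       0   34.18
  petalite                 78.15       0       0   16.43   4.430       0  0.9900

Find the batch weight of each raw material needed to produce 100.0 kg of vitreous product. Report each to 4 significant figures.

Batch per 100.0 kg vitreous product:
  quartz sand: 34.04 kg
  SrCO3: 6.114 kg
  minium: 37.78 kg
  talc: 21.38 kg
  ATH: 2.539 kg
  petalite: 2.871 kg
Total batch = 104.7 kg; LOI loss = 4.717 kg; yield = 95.50%

The intermediate values are printed rounded off to 4 significant figures between the steps. All internal work maintains full float precision in all steps; each reported figure is rounded a single time — the derived quantities (glass mass, the yield, six oxide percentages, LOI, totals) are rebuilt starting from the weights for 100.0 kg of glass at full precision exactly as printed in question or answer.
Oxide-by-oxide targets in 100.0 kg vitreous product:
  SiO2: 49.65% × 100.0 = 49.65 kg
  MgO: 6.777% × 100.0 = 6.777 kg
  PbO: 36.90% × 100.0 = 36.90 kg
  Al2O3: 2.245% × 100.0 = 2.245 kg
  Li2O: 0.1272% × 100.0 = 0.1272 kg
  SrO: 4.302% × 100.0 = 4.302 kg
Balance tally, oxide-wise, with the batch weights as given, against the basis in use (oxide sums agree with the targets within answer rounding):
  SiO2: 34.04·0.9950 + 21.38·0.6334 + 2.871·0.7815 = 49.66 kg (target 49.65 kg)
  MgO: 21.38·0.3170 = 6.777 kg (target 6.777 kg)
  PbO: 37.78·0.9767 = 36.90 kg (target 36.90 kg)
  Al2O3: 34.04·0.003000 + 2.539·0.6582 + 2.871·0.1643 = 2.245 kg (target 2.245 kg)
  Li2O: 2.871·0.04430 = 0.1272 kg (target 0.1272 kg)
  SrO: 6.114·0.7036 = 4.302 kg (target 4.302 kg)
Auditing the glass mass value: the batch minus its LOI: 100.0 kg (oxide target masses add up to 100.0 kg; the stated basis being 100.0 kg — any gap is answer rounding).
Summing the batch: Σ batch = 104.7 kg; LOI removed, Σ of batch·LOI: 4.717 kg; glass ÷ batch gives a yield of 95.50%.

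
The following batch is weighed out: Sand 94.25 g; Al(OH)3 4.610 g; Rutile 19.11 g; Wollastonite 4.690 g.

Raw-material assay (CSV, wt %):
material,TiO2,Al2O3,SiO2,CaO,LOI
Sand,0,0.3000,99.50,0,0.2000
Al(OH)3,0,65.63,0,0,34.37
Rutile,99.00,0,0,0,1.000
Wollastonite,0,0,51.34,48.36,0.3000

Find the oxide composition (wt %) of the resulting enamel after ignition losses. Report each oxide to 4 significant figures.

The whole derivation maintains full precision through the solve; values along the way appear (rounded to 4 significant digits) at each printed step; each reported figure is rounded a single time; the derived quantities (the totals, yield, glass mass, the four compositions, ignition loss) are re-derived using the weight values at 120.7 g of glass in full float precision, as written in problem or answer.
Delivered oxide masses:
  TiO2: 19.11·0.9900 = 18.92 g
  Al2O3: 94.25·0.003000 + 4.610·0.6563 = 3.308 g
  SiO2: 94.25·0.9950 + 4.690·0.5134 = 96.19 g
  CaO: 4.690·0.4836 = 2.268 g
LOI: 94.25·0.002000 + 4.610·0.3437 + 19.11·0.01000 + 4.690·0.003000 = 1.978 g
The glass mass, total less LOI, = 122.7 − 1.978 = 120.7 g (equal to the oxide-mass sum)
each wt % is 100 × oxide ÷ glass

Glass mass = 120.7 g (batch 122.7 − LOI 1.978).
Composition: TiO2 15.68%, Al2O3 2.741%, SiO2 79.70%, CaO 1.879%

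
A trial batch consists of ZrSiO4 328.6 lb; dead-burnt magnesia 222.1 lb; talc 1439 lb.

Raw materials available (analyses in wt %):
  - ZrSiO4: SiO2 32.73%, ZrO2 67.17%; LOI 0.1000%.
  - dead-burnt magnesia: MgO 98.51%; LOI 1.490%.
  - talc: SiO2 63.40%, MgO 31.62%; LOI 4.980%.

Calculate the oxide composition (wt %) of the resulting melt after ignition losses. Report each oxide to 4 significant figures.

Glass mass = 1914 lb (batch 1990 − LOI 75.30).
Composition: SiO2 53.27%, ZrO2 11.53%, MgO 35.20%

The working math carries full precision at each step. Working values appear rounded off to 4 significant digits when written out; each reported figure is rounded exactly once; the derived quantities are rebuilt from the weighed amounts per 1914 lb of glass in full float precision (yield, glass mass, LOI, the three compositions, totals), as they appear in either problem or answer.
Per-oxide mass from batch:
  SiO2: 328.6·0.3273 + 1439·0.6340 = 1020 lb
  ZrO2: 328.6·0.6717 = 220.7 lb
  MgO: 222.1·0.9851 + 1439·0.3162 = 673.8 lb
LOI: 328.6·0.001000 + 222.1·0.01490 + 1439·0.04980 = 75.30 lb
Glass mass = batch − LOI = 1990 − 75.30 = 1914 lb (the oxide masses sum to this)
percent share: oxide ÷ glass, ×100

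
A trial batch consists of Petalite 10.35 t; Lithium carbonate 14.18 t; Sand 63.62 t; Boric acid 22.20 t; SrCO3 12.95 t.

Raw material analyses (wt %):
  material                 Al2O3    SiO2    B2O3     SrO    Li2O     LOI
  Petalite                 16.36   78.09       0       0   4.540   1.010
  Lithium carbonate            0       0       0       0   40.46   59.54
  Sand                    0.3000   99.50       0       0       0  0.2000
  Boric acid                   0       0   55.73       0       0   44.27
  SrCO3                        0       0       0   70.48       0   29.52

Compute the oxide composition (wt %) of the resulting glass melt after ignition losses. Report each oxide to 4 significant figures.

Every computation maintains exact precision end to end; working values appear (rounded to 4 significant digits) across the worked steps. Each reported value is rounded exactly once. All derived quantities are rebuilt at full precision (glass mass, ignition loss, the totals, the yield, five oxide percentages) using the weight values for 101.0 t of glass, exactly as printed in problem or answer.
What the batch supplies per oxide:
  Al2O3: 10.35·0.1636 + 63.62·0.003000 = 1.884 t
  SiO2: 10.35·0.7809 + 63.62·0.9950 = 71.38 t
  B2O3: 22.20·0.5573 = 12.37 t
  SrO: 12.95·0.7048 = 9.127 t
  Li2O: 10.35·0.04540 + 14.18·0.4046 = 6.207 t
LOI: 10.35·0.01010 + 14.18·0.5954 + 63.62·0.002000 + 22.20·0.4427 + 12.95·0.2952 = 22.33 t
The glass mass, total less LOI, = 123.3 − 22.33 = 101.0 t (= the summed oxide contributions)
oxide / glass × 100 gives the wt %

Glass mass = 101.0 t (batch 123.3 − LOI 22.33).
Composition: Al2O3 1.866%, SiO2 70.70%, B2O3 12.25%, SrO 9.039%, Li2O 6.147%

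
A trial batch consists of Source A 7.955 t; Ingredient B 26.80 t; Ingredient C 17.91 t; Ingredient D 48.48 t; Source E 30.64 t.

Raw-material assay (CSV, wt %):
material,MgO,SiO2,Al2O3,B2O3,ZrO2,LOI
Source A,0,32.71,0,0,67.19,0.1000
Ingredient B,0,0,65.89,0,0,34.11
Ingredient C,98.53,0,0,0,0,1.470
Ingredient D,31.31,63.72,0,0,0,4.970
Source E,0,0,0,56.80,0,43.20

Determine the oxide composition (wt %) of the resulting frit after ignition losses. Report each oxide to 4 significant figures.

Glass mass = 106.7 t (batch 131.8 − LOI 25.06).
Composition: MgO 30.76%, SiO2 31.38%, Al2O3 16.55%, B2O3 16.31%, ZrO2 5.008%

Working values are displayed rounded to 4 significant figures between the steps; the whole derivation runs at exact precision from first step to last. Exactly one rounding lands on every reported value; all derived quantities, including LOI, glass mass, the yield, the five compositions, the totals, are computed starting from the weights for 106.7 t of glass in full float precision, as set out in the problem or answer text.
What the batch supplies per oxide:
  MgO: 17.91·0.9853 + 48.48·0.3131 = 32.83 t
  SiO2: 7.955·0.3271 + 48.48·0.6372 = 33.49 t
  Al2O3: 26.80·0.6589 = 17.66 t
  B2O3: 30.64·0.5680 = 17.40 t
  ZrO2: 7.955·0.6719 = 5.345 t
LOI: 7.955·0.001000 + 26.80·0.3411 + 17.91·0.01470 + 48.48·0.04970 + 30.64·0.4320 = 25.06 t
Resulting glass, batch − LOI: 131.8 − 25.06 = 106.7 t (consistent with Σ oxide mass)
each wt % is 100 × oxide ÷ glass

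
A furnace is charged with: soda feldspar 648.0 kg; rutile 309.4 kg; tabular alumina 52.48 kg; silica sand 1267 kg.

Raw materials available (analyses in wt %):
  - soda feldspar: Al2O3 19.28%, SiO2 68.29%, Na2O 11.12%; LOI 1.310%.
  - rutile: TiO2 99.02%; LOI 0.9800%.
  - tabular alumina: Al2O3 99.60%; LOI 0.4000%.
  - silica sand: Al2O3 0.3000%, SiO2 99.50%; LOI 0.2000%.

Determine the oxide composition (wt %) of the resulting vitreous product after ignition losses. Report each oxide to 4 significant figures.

In-progress results are shown rounded to 4 significant figures within the worked lines. All internal work maintains full precision throughout; a single rounding produces each reported number. Derived quantities, including the totals, LOI, net glass mass, the four compositions, the yield, are rebuilt using the weight values at 2263 kg of glass at full precision, exactly as shown in the question or the answer.
Oxide-by-oxide delivered mass:
  Al2O3: 648.0·0.1928 + 52.48·0.9960 + 1267·0.003000 = 181.0 kg
  SiO2: 648.0·0.6829 + 1267·0.9950 = 1703 kg
  TiO2: 309.4·0.9902 = 306.4 kg
  Na2O: 648.0·0.1112 = 72.06 kg
LOI: 648.0·0.01310 + 309.4·0.009800 + 52.48·0.004000 + 1267·0.002000 = 14.26 kg
Glass mass = batch − LOI = 2277 − 14.26 = 2263 kg (matching Σ of the oxides)
wt % = oxide mass / glass mass × 100

Glass mass = 2263 kg (batch 2277 − LOI 14.26).
Composition: Al2O3 8.000%, SiO2 75.28%, TiO2 13.54%, Na2O 3.185%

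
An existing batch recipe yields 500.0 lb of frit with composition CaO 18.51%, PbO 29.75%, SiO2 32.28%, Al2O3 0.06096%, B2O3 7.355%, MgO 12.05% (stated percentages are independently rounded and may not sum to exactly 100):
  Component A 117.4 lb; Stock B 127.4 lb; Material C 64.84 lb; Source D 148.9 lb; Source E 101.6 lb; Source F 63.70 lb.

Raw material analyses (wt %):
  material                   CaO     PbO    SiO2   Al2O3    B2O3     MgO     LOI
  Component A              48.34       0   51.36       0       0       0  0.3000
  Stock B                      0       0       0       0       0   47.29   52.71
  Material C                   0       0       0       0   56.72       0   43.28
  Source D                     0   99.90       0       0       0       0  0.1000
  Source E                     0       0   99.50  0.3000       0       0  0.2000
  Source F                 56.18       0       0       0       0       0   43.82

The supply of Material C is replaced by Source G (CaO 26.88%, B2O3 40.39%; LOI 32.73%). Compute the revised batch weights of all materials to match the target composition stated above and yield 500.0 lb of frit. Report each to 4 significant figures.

Values along the way are shown rounded to four significant digits across the worked steps — each numeric step holds exact precision from start to finish — each reported number is rounded exactly once; all derived quantities are carried at full precision (yield, the six compositions, the totals, net glass mass, LOI) from the batch weights on 500.0 lb of glass, exactly as shown in the problem or the answer.
Per-oxide target masses for 500.0 lb frit:
  CaO: 18.51% × 500.0 = 92.55 lb
  PbO: 29.75% × 500.0 = 148.8 lb
  SiO2: 32.28% × 500.0 = 161.4 lb
  Al2O3: 0.06096% × 500.0 = 0.3048 lb
  B2O3: 7.355% × 500.0 = 36.78 lb
  MgO: 12.05% × 500.0 = 60.25 lb
Mass-balance tally per oxide working from each reported weight, at the basis given (target by target, the sums agree given rounding of the digits):
  CaO: 117.4·0.4834 + 91.05·0.2688 + 20.14·0.5618 = 92.54 lb (target 92.55 lb)
  PbO: 148.9·0.9990 = 148.8 lb (target 148.8 lb)
  SiO2: 117.4·0.5136 + 101.6·0.9950 = 161.4 lb (target 161.4 lb)
  Al2O3: 101.6·0.003000 = 0.3048 lb (target 0.3048 lb)
  B2O3: 91.05·0.4039 = 36.78 lb (target 36.78 lb)
  MgO: 127.4·0.4729 = 60.25 lb (target 60.25 lb)
Consistency of the glass mass: batch Σ − ignition loss = 500.0 lb (summing oxide targets gives 500.0 lb; versus the stated basis of 500.0 lb — deltas are rounding alone).
Total batch = Σ batch = 606.5 lb; Σ batch·LOI gives LOI loss = 106.5 lb; as yield: glass ÷ batch → 82.44%.

Revised batch per 500.0 lb frit:
  Component A: 117.4 lb
  Stock B: 127.4 lb
  Source G: 91.05 lb
  Source D: 148.9 lb
  Source E: 101.6 lb
  Source F: 20.14 lb
Total batch = 606.5 lb; LOI loss = 106.5 lb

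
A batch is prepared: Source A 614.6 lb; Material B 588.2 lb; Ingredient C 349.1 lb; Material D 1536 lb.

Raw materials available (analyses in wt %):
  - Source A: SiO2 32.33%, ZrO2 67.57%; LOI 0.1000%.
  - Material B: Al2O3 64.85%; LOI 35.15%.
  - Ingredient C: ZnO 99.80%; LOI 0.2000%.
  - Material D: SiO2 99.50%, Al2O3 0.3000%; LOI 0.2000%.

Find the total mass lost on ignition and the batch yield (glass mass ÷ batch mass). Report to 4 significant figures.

Intermediates are shown, with 4-significant-digit rounding, alongside each step; all arithmetic maintains full float precision in every operation — every reported number receives exactly one rounding; derived quantities (LOI, glass mass, four oxide percentages, the totals, yield) are re-derived at full precision from the weighed amounts for 2877 lb of glass precisely as stated by question or answer.
Per-material ignition loss:
  Source A: 614.6 × 0.001000 = 0.6146 lb
  Material B: 588.2 × 0.3515 = 206.8 lb
  Ingredient C: 349.1 × 0.002000 = 0.6982 lb
  Material D: 1536 × 0.002000 = 3.072 lb
Total LOI = 211.1 lb
Glass = batch − LOI = 3088 − 211.1 = 2877 lb

LOI loss = 211.1 lb; glass = 2877 lb; yield = 93.16%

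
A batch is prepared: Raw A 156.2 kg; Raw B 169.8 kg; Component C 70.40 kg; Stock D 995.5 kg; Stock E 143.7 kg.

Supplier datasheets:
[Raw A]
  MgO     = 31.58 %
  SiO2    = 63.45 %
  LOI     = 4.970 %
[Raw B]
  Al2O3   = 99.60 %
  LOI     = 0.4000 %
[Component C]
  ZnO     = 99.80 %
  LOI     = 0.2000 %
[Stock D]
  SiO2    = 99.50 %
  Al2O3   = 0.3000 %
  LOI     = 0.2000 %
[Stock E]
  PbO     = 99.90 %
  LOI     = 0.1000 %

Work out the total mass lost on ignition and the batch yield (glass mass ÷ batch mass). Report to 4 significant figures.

LOI loss = 10.72 kg; glass = 1525 kg; yield = 99.30%

Every computation holds exact precision from first step to last. In-progress results appear rounded off to 4 significant figures across the worked steps. Each reported result is rounded exactly once; the derived quantities are re-derived using the weight values for 1525 kg of glass in full precision (glass mass, ignition loss, yield, five oxide percentages, the totals) precisely as stated by either problem or answer.
Per-material ignition loss:
  Raw A: 156.2 × 0.04970 = 7.763 kg
  Raw B: 169.8 × 0.004000 = 0.6792 kg
  Component C: 70.40 × 0.002000 = 0.1408 kg
  Stock D: 995.5 × 0.002000 = 1.991 kg
  Stock E: 143.7 × 0.001000 = 0.1437 kg
Total LOI = 10.72 kg
Glass = batch − LOI = 1536 − 10.72 = 1525 kg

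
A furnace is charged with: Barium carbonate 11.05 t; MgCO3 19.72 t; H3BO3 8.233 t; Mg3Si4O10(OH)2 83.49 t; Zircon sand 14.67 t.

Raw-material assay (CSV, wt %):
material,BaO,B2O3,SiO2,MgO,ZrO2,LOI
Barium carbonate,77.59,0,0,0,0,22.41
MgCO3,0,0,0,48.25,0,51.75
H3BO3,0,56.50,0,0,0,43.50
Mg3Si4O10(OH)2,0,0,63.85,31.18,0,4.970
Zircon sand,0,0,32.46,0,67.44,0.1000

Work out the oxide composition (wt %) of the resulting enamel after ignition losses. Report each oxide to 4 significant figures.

Glass mass = 116.7 t (batch 137.2 − LOI 20.43).
Composition: BaO 7.345%, B2O3 3.985%, SiO2 49.74%, MgO 30.45%, ZrO2 8.475%

The whole derivation keeps full precision end to end. Values along the way are shown rounded to four significant figures as written; a single rounding yields each reported result. The derived quantities, including five oxide percentages, net glass mass, yield, totals, ignition loss, are carried from the batch weights per 116.7 t of glass at full float precision, as set out in the problem or the answer.
Mass of each oxide from the mix:
  BaO: 11.05·0.7759 = 8.574 t
  B2O3: 8.233·0.5650 = 4.652 t
  SiO2: 83.49·0.6385 + 14.67·0.3246 = 58.07 t
  MgO: 19.72·0.4825 + 83.49·0.3118 = 35.55 t
  ZrO2: 14.67·0.6744 = 9.893 t
LOI: 11.05·0.2241 + 19.72·0.5175 + 8.233·0.4350 + 83.49·0.04970 + 14.67·0.001000 = 20.43 t
The glass mass, total less LOI, = 137.2 − 20.43 = 116.7 t (the oxide masses sum to this)
percent by weight: oxide/glass ×100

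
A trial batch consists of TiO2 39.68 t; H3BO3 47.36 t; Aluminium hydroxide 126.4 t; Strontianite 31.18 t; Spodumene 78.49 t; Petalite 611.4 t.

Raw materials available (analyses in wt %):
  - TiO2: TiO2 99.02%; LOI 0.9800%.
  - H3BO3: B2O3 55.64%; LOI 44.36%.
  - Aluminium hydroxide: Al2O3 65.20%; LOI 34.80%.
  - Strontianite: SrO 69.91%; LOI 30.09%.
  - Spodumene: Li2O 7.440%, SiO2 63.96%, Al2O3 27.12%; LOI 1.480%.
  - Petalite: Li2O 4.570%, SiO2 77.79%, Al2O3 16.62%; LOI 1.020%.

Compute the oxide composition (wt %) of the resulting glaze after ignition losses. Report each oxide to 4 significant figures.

Glass mass = 852.3 t (batch 934.5 − LOI 82.16).
Composition: TiO2 4.610%, B2O3 3.092%, Li2O 3.963%, SiO2 61.69%, SrO 2.557%, Al2O3 24.09%

Each numeric step runs at exact precision at every stage — values along the way appear rounded to 4 significant digits at each printed step. Each reported value undergoes a single rounding; the derived quantities are computed from the weighed amounts on 852.3 t of glass at full float precision (LOI, yield, six oxide percentages, totals, glass mass), as written in question or answer.
Oxide masses out of the charge:
  TiO2: 39.68·0.9902 = 39.29 t
  B2O3: 47.36·0.5564 = 26.35 t
  Li2O: 78.49·0.07440 + 611.4·0.04570 = 33.78 t
  SiO2: 78.49·0.6396 + 611.4·0.7779 = 525.8 t
  SrO: 31.18·0.6991 = 21.80 t
  Al2O3: 126.4·0.6520 + 78.49·0.2712 + 611.4·0.1662 = 205.3 t
LOI: 39.68·0.009800 + 47.36·0.4436 + 126.4·0.3480 + 31.18·0.3009 + 78.49·0.01480 + 611.4·0.01020 = 82.16 t
Glass = total batch minus LOI = 934.5 − 82.16 = 852.3 t (= the summed oxide contributions)
oxide / glass × 100 gives the wt %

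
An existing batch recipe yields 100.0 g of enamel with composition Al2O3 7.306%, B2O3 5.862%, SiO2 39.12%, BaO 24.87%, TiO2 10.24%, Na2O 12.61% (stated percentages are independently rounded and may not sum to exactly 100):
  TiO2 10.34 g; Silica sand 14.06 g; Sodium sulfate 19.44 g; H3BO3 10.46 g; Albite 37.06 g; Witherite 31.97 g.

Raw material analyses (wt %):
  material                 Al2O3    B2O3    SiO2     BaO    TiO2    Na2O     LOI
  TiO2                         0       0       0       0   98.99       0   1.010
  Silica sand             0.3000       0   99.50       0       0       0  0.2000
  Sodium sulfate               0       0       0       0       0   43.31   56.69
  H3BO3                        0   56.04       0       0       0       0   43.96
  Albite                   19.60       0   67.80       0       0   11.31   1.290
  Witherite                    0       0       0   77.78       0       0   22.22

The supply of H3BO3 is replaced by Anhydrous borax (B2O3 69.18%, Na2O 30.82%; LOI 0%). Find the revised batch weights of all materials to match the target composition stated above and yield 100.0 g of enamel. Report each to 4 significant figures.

Every computation runs at exact precision at every stage; values along the way are displayed rounded to 4 significant figures across the worked steps — each reported number sees exactly one rounding. Derived quantities are computed at exact precision (ignition loss, totals, glass mass, six oxide percentages, the yield) from the weighed amounts on 100.0 g of glass as written in question or answer.
Oxide-by-oxide targets in 100.0 g enamel:
  Al2O3: 7.306% × 100.0 = 7.306 g
  B2O3: 5.862% × 100.0 = 5.862 g
  SiO2: 39.12% × 100.0 = 39.12 g
  BaO: 24.87% × 100.0 = 24.87 g
  TiO2: 10.24% × 100.0 = 10.24 g
  Na2O: 12.61% × 100.0 = 12.61 g
Mass-balance tally per oxide working from each reported weight, against the basis in use (every target is met by its sum net of answer rounding effects):
  Al2O3: 14.06·0.003000 + 37.06·0.1960 = 7.306 g (target 7.306 g)
  B2O3: 8.474·0.6918 = 5.862 g (target 5.862 g)
  SiO2: 14.06·0.9950 + 37.06·0.6780 = 39.12 g (target 39.12 g)
  BaO: 31.97·0.7778 = 24.87 g (target 24.87 g)
  TiO2: 10.34·0.9899 = 10.24 g (target 10.24 g)
  Na2O: 13.41·0.4331 + 8.474·0.3082 + 37.06·0.1131 = 12.61 g (target 12.61 g)
Consistency of the glass mass: total charge less LOI = 100.0 g (oxide target masses add up to 100.0 g; against the stated basis, 100.0 g — any gap is answer rounding).
Adding the batch up: Σ batch = 115.3 g; loss to ignition Σ batch·LOI = 15.32 g; yield, glass over the total, = 86.72%.

Revised batch per 100.0 g enamel:
  TiO2: 10.34 g
  Silica sand: 14.06 g
  Sodium sulfate: 13.41 g
  Anhydrous borax: 8.474 g
  Albite: 37.06 g
  Witherite: 31.97 g
Total batch = 115.3 g; LOI loss = 15.32 g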